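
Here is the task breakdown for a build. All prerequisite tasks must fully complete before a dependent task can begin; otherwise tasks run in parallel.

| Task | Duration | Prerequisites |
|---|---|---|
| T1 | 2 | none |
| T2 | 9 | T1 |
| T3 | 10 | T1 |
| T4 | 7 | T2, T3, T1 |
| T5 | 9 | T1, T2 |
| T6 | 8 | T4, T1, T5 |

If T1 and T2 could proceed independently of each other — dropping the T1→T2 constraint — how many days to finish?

With the dependency in place, T1→T2→T5→T6 = 2+9+9+8 = 28 sets the finish at 28 days.
Without T1→T2, T2's earliest start moves from 2 to 0.
New critical path: T1→T3→T4→T6 = 2+10+7+8 = 27 ⇒ 27 days.

27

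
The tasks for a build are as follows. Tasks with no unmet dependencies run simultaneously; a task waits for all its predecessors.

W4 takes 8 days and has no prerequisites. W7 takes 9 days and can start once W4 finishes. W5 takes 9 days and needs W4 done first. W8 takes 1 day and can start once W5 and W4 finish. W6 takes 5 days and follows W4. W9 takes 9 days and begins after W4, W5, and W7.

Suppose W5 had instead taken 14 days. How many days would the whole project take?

31

Critical path before the change: W4→W5→W9 = 8+9+9 = 26 giving 26 days.
W5 is on the critical path; changing it to 14 makes that path 31 days.
The critical path is still W4→W5→W9; finish is now 31 days.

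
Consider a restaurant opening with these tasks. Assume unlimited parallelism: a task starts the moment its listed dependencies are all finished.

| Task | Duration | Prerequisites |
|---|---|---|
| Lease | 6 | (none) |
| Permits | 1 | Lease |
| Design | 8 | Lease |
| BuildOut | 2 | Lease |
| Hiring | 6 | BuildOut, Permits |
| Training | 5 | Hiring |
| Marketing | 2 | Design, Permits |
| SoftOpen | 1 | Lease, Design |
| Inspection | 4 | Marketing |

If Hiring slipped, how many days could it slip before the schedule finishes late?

Critical path: Lease→Design→Marketing→Inspection = 6+8+2+4 = 20, so the finish is 20 days.
Hiring finishes as early as 14 and must finish by 15.
Slack of Hiring = 9 − 8 = 1 day.

1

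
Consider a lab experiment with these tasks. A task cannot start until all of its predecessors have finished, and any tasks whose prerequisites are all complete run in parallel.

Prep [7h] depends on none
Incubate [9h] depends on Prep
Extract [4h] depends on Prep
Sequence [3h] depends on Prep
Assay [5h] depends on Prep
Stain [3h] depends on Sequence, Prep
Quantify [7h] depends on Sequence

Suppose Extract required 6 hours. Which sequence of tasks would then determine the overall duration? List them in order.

Critical path before the change: Prep→Sequence→Quantify = 7+3+7 = 17 giving 17 hours.
Extract has 6 hours of float (longest path through it is 11).
The critical path is still Prep→Sequence→Quantify; finish is now 17 hours.

Prep, Sequence, Quantify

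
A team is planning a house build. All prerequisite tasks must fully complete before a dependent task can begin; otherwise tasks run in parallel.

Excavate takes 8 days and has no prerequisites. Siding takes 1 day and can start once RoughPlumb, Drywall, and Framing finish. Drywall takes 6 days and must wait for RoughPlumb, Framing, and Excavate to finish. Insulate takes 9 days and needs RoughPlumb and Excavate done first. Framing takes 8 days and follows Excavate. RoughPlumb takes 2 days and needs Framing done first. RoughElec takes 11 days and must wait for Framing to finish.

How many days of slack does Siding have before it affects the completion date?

2

The longest chain is Excavate→Framing→RoughPlumb→Insulate = 8+8+2+9 = 27; overall finish 27 days.
Longest path through Siding: 25 days (earliest finish 25, latest finish 27).
Float = 27 − 25 = 2.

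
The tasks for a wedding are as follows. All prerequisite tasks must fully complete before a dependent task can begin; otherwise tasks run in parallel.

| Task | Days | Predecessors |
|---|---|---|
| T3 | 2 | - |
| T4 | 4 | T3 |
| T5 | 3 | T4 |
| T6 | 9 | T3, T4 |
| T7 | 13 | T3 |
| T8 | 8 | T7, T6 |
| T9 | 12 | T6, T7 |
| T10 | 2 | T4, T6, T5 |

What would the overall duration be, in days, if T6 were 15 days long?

Critical path before the change: T3→T4→T6→T9 = 2+4+9+12 = 27 giving 27 days.
T6 is on the critical path; changing it to 15 makes that path 33 days.
That remains the longest chain; total 33 days.

33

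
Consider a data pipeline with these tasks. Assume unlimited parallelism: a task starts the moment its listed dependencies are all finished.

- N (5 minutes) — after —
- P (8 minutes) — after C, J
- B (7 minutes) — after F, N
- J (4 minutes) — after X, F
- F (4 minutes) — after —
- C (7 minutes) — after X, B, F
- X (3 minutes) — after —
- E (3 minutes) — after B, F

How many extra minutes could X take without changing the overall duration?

Critical path: N→B→C→P = 5+7+7+8 = 27, so the finish is 27 minutes.
Longest path through X: 18 minutes (earliest finish 3, latest finish 12).
Slack of X = 9 − 0 = 9 minutes.

9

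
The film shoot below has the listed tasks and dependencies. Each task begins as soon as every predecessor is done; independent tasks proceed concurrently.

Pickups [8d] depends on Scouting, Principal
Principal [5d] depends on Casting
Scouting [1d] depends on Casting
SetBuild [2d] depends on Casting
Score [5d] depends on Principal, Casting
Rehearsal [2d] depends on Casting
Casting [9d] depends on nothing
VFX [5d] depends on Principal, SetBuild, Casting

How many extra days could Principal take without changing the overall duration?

The longest chain is Casting→Principal→Pickups = 9+5+8 = 22; overall finish 22 days.
The longest chain containing Principal totals 22 days.
Float = 22 − 22 = 0.

0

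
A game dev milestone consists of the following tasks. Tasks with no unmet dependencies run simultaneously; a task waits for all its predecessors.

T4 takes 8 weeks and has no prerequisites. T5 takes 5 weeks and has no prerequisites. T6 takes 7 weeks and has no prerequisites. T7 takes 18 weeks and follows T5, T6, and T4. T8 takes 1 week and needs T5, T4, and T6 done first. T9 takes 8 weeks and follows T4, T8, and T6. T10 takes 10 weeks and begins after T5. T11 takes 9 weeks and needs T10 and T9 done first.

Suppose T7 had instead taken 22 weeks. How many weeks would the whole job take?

30

The binding path is T4→T7 = 8+18 = 26; finish at 26 weeks.
Since T7 is critical, the +4 change carries straight to that chain (now 30 weeks).
The critical path is still T4→T7; finish is now 30 weeks.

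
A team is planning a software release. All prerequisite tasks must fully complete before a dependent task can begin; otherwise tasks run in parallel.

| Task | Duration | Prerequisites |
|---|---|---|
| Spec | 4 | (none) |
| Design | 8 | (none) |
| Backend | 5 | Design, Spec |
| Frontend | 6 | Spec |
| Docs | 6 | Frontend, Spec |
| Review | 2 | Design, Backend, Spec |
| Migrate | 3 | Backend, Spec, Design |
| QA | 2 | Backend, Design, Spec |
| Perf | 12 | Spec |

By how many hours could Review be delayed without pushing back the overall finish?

Critical path: Spec→Frontend→Docs = 4+6+6 = 16, so the finish is 16 hours.
The longest chain containing Review totals 15 hours.
Slack of Review = 14 − 13 = 1 hour.

1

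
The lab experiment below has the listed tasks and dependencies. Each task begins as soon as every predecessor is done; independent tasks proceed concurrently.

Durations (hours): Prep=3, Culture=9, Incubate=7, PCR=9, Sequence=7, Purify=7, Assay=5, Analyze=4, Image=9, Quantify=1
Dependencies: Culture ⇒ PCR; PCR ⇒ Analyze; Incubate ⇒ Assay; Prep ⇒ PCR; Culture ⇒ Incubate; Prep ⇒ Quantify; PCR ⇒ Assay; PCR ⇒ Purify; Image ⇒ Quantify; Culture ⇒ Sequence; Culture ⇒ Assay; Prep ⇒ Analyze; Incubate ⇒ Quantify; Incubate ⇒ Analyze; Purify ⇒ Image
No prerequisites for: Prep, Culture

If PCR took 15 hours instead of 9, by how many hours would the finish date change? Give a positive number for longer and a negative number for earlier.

6

Baseline: Culture→PCR→Purify→Image→Quantify = 9+9+7+9+1 = 35 → 35 hours.
Since PCR is critical, the +6 change carries straight to that chain (now 41 hours).
No other chain overtakes it, so the finish is 41 hours.
Change in finish: 41 − 35 = +6 hours.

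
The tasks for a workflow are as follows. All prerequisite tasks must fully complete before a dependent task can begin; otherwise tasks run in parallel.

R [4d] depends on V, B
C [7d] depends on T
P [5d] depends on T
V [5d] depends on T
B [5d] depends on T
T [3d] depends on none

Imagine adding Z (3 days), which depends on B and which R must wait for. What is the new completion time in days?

Originally the workflow takes 12 days.
With Z inserted, R now waits for max(V, B, Z).
New critical path: T→B→Z→R = 3+5+3+4 = 15 ⇒ 15 days.

15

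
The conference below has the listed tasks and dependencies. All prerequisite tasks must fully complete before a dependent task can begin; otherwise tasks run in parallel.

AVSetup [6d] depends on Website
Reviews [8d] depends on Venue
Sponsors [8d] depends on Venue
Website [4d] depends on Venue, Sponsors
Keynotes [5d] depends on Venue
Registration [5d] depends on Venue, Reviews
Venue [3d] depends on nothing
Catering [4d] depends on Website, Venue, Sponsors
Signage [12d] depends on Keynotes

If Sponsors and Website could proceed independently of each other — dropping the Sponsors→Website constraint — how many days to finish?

With the dependency in place, Venue→Sponsors→Website→AVSetup = 3+8+4+6 = 21 sets the finish at 21 days.
Without Sponsors→Website, Website's earliest start moves from 11 to 3.
New critical path: Venue→Keynotes→Signage = 3+5+12 = 20 ⇒ 20 days.

20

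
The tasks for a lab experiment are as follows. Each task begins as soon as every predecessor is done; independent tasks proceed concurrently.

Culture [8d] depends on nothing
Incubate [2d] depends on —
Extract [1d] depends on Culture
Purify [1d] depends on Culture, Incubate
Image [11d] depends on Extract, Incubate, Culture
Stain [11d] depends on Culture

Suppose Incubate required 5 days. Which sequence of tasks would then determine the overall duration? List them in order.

Culture, Extract, Image

Actual critical path: Culture→Extract→Image = 8+1+11 = 20 ⇒ 20 days.
The longest path through Incubate is only 13 days, so Incubate has float 7.
No other chain overtakes it, so the finish is 20 days.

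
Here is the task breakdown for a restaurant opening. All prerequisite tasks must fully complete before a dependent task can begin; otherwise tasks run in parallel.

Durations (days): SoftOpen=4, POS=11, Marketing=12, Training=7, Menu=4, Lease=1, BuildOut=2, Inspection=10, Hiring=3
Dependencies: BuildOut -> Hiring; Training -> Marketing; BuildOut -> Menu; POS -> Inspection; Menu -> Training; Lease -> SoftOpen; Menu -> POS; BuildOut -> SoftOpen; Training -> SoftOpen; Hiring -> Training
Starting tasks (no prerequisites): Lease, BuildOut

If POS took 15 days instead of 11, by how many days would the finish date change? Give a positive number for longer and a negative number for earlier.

The binding path is BuildOut→Menu→POS→Inspection = 2+4+11+10 = 27; finish at 27 days.
POS lies on that path, so at 15 days the path becomes 31 days.
That remains the longest chain; total 31 days.
Change in finish: 31 − 27 = +4 days.

4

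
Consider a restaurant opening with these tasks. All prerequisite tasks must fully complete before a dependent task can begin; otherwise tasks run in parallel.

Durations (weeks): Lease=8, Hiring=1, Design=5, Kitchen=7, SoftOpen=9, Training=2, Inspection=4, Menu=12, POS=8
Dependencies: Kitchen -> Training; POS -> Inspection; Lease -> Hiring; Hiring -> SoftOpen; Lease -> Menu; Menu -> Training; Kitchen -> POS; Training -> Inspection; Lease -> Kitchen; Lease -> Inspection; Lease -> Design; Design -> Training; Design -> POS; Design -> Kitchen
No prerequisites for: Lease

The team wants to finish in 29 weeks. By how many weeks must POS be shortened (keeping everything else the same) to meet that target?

3

Current finish: 32 weeks; target: 29.
POS is on every critical path, so each week cut from POS cuts the finish by one (this holds down to a finish of 26).
Need 32 − 29 = 3 weeks off POS → POS becomes 5 weeks, finish becomes 29.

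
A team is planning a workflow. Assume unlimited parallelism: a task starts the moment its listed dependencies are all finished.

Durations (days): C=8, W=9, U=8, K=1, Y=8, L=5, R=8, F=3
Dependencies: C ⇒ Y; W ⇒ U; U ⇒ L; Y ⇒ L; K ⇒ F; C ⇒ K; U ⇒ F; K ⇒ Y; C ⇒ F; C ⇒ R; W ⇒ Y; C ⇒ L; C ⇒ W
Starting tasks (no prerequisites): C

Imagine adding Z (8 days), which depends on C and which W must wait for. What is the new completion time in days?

Originally the project takes 30 days.
With Z inserted, W now waits for max(C, Z).
New critical path: C→Z→W→U→L = 8+8+9+8+5 = 38 ⇒ 38 days.

38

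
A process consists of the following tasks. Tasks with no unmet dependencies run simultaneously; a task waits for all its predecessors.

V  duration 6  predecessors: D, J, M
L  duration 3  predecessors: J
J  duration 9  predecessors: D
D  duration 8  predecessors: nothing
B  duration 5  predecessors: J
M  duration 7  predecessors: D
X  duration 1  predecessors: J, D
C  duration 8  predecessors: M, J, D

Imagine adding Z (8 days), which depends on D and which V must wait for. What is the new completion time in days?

Originally the process takes 25 days.
With Z inserted, V now waits for max(D, J, M, Z).
New critical path: D→J→C = 8+9+8 = 25 ⇒ 25 days.

25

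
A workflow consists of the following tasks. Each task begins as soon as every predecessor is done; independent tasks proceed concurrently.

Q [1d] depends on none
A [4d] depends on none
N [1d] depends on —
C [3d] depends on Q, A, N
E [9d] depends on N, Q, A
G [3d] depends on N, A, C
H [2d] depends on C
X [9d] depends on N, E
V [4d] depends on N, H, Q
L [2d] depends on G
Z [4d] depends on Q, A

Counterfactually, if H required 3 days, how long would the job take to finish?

22

As given, the longest chain is A→E→X = 4+9+9 = 22, so the finish is 22 days.
The longest path through H is only 13 days, so H has float 9.
The critical path is still A→E→X; finish is now 22 days.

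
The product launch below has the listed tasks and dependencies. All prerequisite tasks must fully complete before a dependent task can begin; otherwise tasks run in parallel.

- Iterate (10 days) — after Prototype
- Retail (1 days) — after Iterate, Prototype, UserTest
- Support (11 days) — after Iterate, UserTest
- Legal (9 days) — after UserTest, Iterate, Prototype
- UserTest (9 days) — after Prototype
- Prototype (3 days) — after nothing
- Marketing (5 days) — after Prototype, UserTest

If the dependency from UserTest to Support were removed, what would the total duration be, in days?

24

Before: longest chain Prototype→Iterate→Support = 3+10+11 = 24, finish 24.
Dropping UserTest→Support doesn't change Support's earliest start (13); another predecessor still binds.
The longest chain is now Prototype→Iterate→Support = 3+10+11 = 24, so the job takes 24 days.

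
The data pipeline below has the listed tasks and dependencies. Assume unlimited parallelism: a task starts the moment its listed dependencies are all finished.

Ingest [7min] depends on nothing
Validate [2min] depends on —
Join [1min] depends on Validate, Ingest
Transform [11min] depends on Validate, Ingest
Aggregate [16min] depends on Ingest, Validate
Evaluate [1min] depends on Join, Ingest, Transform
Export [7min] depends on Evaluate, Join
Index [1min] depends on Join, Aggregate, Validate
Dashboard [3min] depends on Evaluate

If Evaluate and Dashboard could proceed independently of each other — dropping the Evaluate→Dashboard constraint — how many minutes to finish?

Before: longest chain Ingest→Transform→Evaluate→Export = 7+11+1+7 = 26, finish 26.
Without Evaluate→Dashboard, Dashboard's earliest start moves from 19 to 0.
New critical path: Ingest→Transform→Evaluate→Export = 7+11+1+7 = 26 ⇒ 26 minutes.

26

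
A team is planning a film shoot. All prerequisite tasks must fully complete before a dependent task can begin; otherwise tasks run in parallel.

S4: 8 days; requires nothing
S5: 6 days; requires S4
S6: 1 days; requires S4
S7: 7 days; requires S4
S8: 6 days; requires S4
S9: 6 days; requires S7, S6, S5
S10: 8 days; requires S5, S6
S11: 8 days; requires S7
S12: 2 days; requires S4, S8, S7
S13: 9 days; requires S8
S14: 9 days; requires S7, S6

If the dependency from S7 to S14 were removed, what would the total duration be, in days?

23

Original critical path: S4→S7→S14 = 8+7+9 = 24 ⇒ 24 days.
Without S7→S14, S14's earliest start moves from 15 to 9.
New critical path: S4→S7→S11 = 8+7+8 = 23 ⇒ 23 days.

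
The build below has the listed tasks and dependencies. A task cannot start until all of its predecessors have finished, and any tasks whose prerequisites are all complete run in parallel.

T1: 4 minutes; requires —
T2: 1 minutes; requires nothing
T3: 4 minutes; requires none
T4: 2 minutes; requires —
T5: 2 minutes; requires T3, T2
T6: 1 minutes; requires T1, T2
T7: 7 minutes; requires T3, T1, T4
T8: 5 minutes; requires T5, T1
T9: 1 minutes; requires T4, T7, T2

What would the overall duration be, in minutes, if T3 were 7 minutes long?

15

As given, the longest chain is T3→T7→T9 = 4+7+1 = 12, so the finish is 12 minutes.
T3 lies on that path, so at 7 minutes the path becomes 15 minutes.
The critical path is still T3→T7→T9; finish is now 15 minutes.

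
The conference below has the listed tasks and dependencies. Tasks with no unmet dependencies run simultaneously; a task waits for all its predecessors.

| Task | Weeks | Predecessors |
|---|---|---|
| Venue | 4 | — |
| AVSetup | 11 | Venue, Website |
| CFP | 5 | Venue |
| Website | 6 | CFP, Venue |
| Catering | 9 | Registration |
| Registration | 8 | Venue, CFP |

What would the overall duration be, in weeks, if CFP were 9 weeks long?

30

Critical path before the change: Venue→CFP→Website→AVSetup = 4+5+6+11 = 26 giving 26 weeks.
CFP is on the critical path; changing it to 9 makes that path 30 weeks.
That remains the longest chain; total 30 weeks.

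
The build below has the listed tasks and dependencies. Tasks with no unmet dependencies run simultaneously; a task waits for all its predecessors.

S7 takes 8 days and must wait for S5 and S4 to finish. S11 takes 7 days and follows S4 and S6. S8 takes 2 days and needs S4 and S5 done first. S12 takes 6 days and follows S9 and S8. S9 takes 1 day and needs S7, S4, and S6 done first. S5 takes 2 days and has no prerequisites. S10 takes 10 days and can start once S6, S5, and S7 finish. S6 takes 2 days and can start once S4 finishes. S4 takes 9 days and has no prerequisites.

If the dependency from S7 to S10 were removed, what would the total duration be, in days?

With the dependency in place, S4→S7→S10 = 9+8+10 = 27 sets the finish at 27 days.
Without S7→S10, S10's earliest start moves from 17 to 11.
New critical path: S4→S7→S9→S12 = 9+8+1+6 = 24 ⇒ 24 days.

24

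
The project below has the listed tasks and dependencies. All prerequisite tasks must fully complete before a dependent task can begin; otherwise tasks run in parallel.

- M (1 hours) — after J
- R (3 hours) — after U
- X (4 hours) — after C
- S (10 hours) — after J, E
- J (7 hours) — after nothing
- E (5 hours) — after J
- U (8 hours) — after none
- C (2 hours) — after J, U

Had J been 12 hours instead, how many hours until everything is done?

27

Critical path before the change: J→E→S = 7+5+10 = 22 giving 22 hours.
J lies on that path, so at 12 hours the path becomes 27 hours.
That remains the longest chain; total 27 hours.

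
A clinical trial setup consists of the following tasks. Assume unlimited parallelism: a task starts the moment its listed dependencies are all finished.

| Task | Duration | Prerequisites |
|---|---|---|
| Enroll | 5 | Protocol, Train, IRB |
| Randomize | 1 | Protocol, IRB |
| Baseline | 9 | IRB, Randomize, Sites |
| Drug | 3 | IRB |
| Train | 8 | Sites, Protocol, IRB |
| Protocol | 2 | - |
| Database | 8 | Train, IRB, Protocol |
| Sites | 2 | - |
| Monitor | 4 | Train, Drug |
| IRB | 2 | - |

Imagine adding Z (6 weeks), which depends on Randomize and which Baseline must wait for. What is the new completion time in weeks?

18

Originally the project takes 18 weeks.
With Z inserted, Baseline now waits for max(IRB, Randomize, Sites, Z).
New critical path: Protocol→Train→Database = 2+8+8 = 18 ⇒ 18 weeks.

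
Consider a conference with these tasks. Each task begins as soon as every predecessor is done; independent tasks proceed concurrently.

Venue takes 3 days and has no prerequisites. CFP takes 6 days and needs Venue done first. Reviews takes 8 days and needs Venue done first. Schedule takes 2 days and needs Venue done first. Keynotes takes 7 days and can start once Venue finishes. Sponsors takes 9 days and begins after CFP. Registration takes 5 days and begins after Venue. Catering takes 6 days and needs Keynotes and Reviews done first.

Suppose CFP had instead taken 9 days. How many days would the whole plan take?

Baseline: Venue→CFP→Sponsors = 3+6+9 = 18 → 18 days.
CFP is on the critical path; changing it to 9 makes that path 21 days.
The critical path is still Venue→CFP→Sponsors; finish is now 21 days.

21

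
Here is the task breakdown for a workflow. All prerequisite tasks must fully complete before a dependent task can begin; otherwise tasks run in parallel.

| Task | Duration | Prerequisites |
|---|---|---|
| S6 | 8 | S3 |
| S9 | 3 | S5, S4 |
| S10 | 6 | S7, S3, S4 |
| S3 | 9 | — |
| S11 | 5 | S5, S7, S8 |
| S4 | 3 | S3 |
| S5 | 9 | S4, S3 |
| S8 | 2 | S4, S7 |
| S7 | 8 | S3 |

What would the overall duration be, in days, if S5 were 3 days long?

Actual critical path: S3→S4→S5→S11 = 9+3+9+5 = 26 ⇒ 26 days.
S5 lies on that path, so at 3 days the path becomes 20 days.
New critical path: S3→S7→S8→S11 = 9+8+2+5 = 24 ⇒ 24 days.

24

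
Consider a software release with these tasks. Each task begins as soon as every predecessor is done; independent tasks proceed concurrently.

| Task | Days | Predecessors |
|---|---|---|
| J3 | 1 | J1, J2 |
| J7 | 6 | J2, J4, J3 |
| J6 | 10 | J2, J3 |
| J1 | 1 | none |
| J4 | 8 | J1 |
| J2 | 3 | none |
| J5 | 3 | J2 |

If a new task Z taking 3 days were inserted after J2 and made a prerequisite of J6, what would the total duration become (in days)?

Originally the job takes 15 days.
With Z inserted, J6 now waits for max(J2, J3, Z).
New critical path: J2→Z→J6 = 3+3+10 = 16 ⇒ 16 days.

16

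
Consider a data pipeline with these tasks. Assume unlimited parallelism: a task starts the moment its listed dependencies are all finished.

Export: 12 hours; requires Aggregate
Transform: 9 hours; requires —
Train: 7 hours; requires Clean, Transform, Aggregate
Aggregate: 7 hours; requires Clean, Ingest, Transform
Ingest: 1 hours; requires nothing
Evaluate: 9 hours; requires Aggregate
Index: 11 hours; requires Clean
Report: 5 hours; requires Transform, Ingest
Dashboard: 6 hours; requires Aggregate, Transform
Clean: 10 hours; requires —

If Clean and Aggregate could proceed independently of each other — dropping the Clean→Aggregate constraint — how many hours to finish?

28

With the dependency in place, Clean→Aggregate→Export = 10+7+12 = 29 sets the finish at 29 hours.
Without Clean→Aggregate, Aggregate's earliest start moves from 10 to 9.
New critical path: Transform→Aggregate→Export = 9+7+12 = 28 ⇒ 28 hours.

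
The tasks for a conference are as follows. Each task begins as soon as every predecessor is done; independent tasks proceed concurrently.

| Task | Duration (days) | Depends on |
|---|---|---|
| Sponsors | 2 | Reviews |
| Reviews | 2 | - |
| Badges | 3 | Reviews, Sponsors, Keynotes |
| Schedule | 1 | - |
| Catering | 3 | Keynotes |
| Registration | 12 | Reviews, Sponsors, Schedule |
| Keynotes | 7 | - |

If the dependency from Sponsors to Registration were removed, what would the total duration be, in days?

14

Original critical path: Reviews→Sponsors→Registration = 2+2+12 = 16 ⇒ 16 days.
Without Sponsors→Registration, Registration's earliest start moves from 4 to 2.
After: Reviews→Registration = 2+12 = 14 → 14 days.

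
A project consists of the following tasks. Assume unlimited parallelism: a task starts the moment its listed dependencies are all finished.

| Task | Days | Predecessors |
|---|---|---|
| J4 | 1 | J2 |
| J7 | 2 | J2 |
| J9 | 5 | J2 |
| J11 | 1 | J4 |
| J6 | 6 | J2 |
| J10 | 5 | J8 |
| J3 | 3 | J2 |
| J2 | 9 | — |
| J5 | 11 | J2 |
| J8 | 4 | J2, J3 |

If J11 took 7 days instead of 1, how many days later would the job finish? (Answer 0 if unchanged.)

The binding path is J2→J3→J8→J10 = 9+3+4+5 = 21; finish at 21 days.
The longest path through J11 is only 11 days, so J11 has float 10.
The critical path is still J2→J3→J8→J10; finish is now 21 days.
Change in finish: 21 − 21 = +0 days.

0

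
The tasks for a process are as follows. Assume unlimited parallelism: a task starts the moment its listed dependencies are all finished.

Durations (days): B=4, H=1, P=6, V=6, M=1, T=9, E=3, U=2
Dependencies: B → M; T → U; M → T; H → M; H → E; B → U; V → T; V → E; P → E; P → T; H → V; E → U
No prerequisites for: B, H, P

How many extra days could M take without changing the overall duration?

2

The longest chain is H→V→T→U = 1+6+9+2 = 18; overall finish 18 days.
The longest chain containing M totals 16 days.
So M can slip 7 − 5 = 2 days.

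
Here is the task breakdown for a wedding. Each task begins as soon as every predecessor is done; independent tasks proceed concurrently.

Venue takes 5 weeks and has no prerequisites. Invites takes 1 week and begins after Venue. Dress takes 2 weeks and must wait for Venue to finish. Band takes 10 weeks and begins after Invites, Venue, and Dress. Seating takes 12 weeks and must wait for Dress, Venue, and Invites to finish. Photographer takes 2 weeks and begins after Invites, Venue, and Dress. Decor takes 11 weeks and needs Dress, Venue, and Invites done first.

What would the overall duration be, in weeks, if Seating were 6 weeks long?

The binding path is Venue→Dress→Seating = 5+2+12 = 19; finish at 19 weeks.
Seating is on the critical path; changing it to 6 makes that path 13 weeks.
Now Venue→Dress→Decor = 5+2+11 = 18 is longest, so the finish becomes 18 weeks.

18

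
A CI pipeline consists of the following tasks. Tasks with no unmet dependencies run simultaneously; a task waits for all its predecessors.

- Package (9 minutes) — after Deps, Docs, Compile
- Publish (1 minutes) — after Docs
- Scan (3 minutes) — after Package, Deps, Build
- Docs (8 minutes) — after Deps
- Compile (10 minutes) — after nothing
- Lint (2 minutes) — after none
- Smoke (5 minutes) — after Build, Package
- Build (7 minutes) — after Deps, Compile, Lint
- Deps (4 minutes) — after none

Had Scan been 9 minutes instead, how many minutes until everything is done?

30

Critical path before the change: Deps→Docs→Package→Smoke = 4+8+9+5 = 26 giving 26 minutes.
Scan is off the critical path — its longest chain is 24 minutes, giving 2 of slack.
Now Deps→Docs→Package→Scan = 4+8+9+9 = 30 is longest, so the finish becomes 30 minutes.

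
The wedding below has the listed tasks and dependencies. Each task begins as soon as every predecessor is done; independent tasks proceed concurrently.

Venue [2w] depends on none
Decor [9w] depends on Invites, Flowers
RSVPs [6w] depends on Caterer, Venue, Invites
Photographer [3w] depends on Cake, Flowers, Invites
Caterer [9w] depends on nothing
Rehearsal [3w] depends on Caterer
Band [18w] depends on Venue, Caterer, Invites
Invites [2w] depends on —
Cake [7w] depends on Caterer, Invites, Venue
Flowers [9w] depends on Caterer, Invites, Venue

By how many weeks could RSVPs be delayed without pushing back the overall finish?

The longest chain is Caterer→Flowers→Decor = 9+9+9 = 27; overall finish 27 weeks.
The longest chain containing RSVPs totals 15 weeks.
Float = 27 − 15 = 12.

12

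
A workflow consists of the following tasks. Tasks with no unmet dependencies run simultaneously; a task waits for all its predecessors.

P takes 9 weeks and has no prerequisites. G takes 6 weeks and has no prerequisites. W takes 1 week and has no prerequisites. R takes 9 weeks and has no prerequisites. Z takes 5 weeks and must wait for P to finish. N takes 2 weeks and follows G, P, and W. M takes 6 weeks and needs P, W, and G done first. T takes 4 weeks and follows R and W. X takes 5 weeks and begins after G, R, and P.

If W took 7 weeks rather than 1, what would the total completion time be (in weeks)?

15

As given, the longest chain is P→M = 9+6 = 15, so the finish is 15 weeks.
W is off the critical path — its longest chain is 7 weeks, giving 8 of slack.
No other chain overtakes it, so the finish is 15 weeks.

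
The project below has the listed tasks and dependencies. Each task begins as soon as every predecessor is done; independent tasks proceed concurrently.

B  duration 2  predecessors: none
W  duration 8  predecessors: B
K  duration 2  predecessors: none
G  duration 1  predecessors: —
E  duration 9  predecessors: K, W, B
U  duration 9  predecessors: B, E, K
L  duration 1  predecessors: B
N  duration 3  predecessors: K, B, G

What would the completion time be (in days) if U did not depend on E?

With the dependency in place, B→W→E→U = 2+8+9+9 = 28 sets the finish at 28 days.
Without E→U, U's earliest start moves from 19 to 2.
The longest chain is now B→W→E = 2+8+9 = 19, so the job takes 19 days.

19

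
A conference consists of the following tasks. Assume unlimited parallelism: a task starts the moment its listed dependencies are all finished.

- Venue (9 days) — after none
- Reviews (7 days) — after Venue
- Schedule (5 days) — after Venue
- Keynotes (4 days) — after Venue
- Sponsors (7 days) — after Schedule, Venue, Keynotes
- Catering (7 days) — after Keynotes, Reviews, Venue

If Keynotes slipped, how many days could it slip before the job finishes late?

Venue→Reviews→Catering = 9+7+7 = 23 sets the makespan at 23 days.
Keynotes finishes as early as 13 and must finish by 16.
Slack of Keynotes = 12 − 9 = 3 days.

3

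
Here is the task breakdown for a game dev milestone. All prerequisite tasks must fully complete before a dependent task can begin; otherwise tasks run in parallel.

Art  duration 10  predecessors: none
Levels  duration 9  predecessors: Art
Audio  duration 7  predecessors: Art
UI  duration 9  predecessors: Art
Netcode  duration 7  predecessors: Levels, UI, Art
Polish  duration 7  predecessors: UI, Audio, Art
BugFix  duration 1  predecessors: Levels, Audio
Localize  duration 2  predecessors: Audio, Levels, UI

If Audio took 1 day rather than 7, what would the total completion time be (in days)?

26

Critical path before the change: Art→Levels→Netcode = 10+9+7 = 26 giving 26 days.
Audio is off the critical path — its longest chain is 24 days, giving 2 of slack.
That remains the longest chain; total 26 days.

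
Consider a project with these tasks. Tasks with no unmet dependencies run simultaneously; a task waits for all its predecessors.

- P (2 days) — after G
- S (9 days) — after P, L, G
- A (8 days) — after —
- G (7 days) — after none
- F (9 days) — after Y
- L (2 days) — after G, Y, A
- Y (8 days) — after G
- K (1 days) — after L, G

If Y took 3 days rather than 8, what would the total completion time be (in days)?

21

As given, the longest chain is G→Y→L→S = 7+8+2+9 = 26, so the finish is 26 days.
Y is on the critical path; changing it to 3 makes that path 21 days.
The critical path is still G→Y→L→S; finish is now 21 days.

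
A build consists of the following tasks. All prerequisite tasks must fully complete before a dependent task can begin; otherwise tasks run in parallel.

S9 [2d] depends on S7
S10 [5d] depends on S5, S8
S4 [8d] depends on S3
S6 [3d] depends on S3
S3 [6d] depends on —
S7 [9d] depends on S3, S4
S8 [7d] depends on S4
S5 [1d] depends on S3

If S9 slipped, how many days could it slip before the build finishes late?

Critical path: S3→S4→S8→S10 = 6+8+7+5 = 26, so the finish is 26 days.
The longest chain containing S9 totals 25 days.
Slack of S9 = 24 − 23 = 1 day.

1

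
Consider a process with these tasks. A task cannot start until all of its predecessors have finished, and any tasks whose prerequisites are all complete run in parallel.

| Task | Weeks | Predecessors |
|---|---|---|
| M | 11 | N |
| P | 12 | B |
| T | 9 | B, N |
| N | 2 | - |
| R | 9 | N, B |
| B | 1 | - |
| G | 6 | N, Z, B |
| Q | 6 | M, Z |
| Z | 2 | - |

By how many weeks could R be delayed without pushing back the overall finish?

8

N→M→Q = 2+11+6 = 19 sets the makespan at 19 weeks.
R finishes as early as 11 and must finish by 19.
Slack of R = 10 − 2 = 8 weeks.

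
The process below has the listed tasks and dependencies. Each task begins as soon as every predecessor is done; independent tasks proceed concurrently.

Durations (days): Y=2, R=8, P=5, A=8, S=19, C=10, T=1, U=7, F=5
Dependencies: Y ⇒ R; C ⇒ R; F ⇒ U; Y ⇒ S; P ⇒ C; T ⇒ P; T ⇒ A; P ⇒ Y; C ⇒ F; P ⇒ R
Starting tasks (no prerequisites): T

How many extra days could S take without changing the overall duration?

T→P→C→F→U = 1+5+10+5+7 = 28 sets the makespan at 28 days.
The longest chain containing S totals 27 days.
So S can slip 28 − 27 = 1 day.

1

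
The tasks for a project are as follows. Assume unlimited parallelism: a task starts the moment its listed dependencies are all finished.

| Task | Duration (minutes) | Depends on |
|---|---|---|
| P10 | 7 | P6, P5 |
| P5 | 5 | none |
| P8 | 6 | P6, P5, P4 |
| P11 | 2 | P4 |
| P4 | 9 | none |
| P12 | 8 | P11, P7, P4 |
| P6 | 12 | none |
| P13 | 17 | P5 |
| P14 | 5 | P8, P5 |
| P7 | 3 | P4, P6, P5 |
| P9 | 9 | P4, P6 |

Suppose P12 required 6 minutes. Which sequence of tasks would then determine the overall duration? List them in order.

P6, P8, P14

The binding path is P6→P7→P12 = 12+3+8 = 23; finish at 23 minutes.
P12 is on the critical path; changing it to 6 makes that path 21 minutes.
The binding chain switches to P6→P8→P14 = 12+6+5 = 23; finish 23 minutes.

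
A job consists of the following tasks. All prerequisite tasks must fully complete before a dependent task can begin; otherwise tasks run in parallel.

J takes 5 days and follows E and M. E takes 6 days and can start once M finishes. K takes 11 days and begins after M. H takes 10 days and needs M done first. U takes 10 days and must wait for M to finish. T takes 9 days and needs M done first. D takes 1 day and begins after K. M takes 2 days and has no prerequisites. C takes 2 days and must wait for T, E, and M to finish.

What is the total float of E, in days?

M→K→D = 2+11+1 = 14 sets the makespan at 14 days.
The longest chain containing E totals 13 days.
So E can slip 9 − 8 = 1 day.

1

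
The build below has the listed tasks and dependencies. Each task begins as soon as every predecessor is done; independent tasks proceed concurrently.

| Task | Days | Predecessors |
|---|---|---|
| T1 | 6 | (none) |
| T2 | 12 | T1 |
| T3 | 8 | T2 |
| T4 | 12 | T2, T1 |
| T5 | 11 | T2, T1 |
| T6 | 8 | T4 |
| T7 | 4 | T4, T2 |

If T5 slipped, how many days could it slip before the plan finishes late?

The longest chain is T1→T2→T4→T6 = 6+12+12+8 = 38; overall finish 38 days.
T5 finishes as early as 29 and must finish by 38.
So T5 can slip 38 − 29 = 9 days.

9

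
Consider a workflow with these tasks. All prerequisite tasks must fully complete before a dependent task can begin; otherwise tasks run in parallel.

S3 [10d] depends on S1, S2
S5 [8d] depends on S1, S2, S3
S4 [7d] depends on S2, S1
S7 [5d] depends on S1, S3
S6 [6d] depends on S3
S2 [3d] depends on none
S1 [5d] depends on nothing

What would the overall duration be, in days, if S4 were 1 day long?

23

Baseline: S1→S3→S5 = 5+10+8 = 23 → 23 days.
S4 has 11 days of float (longest path through it is 12).
That remains the longest chain; total 23 days.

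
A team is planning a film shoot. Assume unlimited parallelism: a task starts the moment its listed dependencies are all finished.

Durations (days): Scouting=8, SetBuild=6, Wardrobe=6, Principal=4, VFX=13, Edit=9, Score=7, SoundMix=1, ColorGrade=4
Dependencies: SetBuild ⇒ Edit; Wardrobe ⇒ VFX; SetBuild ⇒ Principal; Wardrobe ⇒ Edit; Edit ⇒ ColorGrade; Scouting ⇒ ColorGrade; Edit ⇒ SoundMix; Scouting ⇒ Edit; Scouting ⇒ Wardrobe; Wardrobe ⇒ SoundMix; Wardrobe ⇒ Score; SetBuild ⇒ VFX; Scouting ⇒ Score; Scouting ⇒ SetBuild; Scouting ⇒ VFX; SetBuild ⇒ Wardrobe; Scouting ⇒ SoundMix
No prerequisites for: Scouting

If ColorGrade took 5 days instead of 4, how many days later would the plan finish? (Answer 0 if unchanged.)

1

The binding path is Scouting→SetBuild→Wardrobe→Edit→ColorGrade = 8+6+6+9+4 = 33; finish at 33 days.
ColorGrade is on the critical path; changing it to 5 makes that path 34 days.
That remains the longest chain; total 34 days.
Change in finish: 34 − 33 = +1 days.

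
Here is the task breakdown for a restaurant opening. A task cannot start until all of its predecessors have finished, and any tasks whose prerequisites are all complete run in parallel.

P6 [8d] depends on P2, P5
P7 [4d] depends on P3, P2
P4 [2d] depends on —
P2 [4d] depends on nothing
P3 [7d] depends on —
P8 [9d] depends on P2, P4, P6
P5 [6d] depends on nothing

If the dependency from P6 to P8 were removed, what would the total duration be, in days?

Before: longest chain P5→P6→P8 = 6+8+9 = 23, finish 23.
Without P6→P8, P8's earliest start moves from 14 to 4.
New critical path: P5→P6 = 6+8 = 14 ⇒ 14 days.

14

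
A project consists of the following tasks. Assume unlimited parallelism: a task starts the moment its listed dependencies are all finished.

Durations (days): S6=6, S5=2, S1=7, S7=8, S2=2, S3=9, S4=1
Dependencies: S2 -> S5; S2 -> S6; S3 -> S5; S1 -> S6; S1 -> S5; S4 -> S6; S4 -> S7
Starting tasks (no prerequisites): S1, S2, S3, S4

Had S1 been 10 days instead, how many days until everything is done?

16

Actual critical path: S1→S6 = 7+6 = 13 ⇒ 13 days.
S1 is on the critical path; changing it to 10 makes that path 16 days.
No other chain overtakes it, so the finish is 16 days.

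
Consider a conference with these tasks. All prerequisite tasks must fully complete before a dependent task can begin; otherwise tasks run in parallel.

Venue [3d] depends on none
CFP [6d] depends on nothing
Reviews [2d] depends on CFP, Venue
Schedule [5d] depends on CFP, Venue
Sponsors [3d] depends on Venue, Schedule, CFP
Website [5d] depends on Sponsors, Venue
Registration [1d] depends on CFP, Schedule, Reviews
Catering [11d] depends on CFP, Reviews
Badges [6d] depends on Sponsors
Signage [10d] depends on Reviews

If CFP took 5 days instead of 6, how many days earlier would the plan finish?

1

The binding path is CFP→Schedule→Sponsors→Badges = 6+5+3+6 = 20; finish at 20 days.
Since CFP is critical, the -1 change carries straight to that chain (now 19 days).
The critical path is still CFP→Schedule→Sponsors→Badges; finish is now 19 days.
Change in finish: 19 − 20 = -1 days.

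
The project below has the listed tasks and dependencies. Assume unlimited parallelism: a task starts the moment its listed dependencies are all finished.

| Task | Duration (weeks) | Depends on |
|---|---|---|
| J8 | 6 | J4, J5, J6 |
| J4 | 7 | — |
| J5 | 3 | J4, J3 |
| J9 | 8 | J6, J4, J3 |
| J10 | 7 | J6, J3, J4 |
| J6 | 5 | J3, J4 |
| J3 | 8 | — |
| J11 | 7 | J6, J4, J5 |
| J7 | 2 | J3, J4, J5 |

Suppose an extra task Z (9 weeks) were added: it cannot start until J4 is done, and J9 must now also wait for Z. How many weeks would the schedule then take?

24

Originally the schedule takes 21 weeks.
With Z inserted, J9 now waits for max(J6, J4, J3, Z).
New critical path: J4→Z→J9 = 7+9+8 = 24 ⇒ 24 weeks.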